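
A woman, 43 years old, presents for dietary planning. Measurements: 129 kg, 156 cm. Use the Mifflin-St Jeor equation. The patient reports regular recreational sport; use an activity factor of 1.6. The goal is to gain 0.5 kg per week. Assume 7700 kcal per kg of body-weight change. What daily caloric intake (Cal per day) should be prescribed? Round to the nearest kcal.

3572 Cal per day

Mifflin-St Jeor (female): BMR = 10(129) + 6.25(156) − 5(43) − 161 = 1290 + 975 − 215 − 161 = 1889 kcal/day.
TEE = 1889 × 1.6 = 3022.4 kcal/day.
Required daily surplus = 0.5 × 7700 ÷ 7 = 550 kcal/day.
Target intake = 3022.4 + 550 = 3572.4 kcal/day.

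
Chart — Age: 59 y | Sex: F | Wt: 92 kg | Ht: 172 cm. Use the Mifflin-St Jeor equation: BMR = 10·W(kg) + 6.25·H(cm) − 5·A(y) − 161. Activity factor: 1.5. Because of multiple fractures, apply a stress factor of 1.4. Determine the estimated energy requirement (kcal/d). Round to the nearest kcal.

3232 kcal/d

Mifflin-St Jeor (female): BMR = 10(92) + 6.25(172) − 5(59) − 161 = 920 + 1075 − 295 − 161 = 1539 kcal/day.
TEE = BMR × activity factor = 1539 × 1.5 = 2308.5 kcal/day.
Apply stress factor: 2308.5 × 1.4 = 3231.9 kcal/day.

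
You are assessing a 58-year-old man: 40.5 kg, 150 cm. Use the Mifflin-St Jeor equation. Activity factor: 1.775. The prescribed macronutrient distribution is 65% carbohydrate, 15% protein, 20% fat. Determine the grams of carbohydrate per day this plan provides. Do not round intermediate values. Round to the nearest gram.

305 g/day

Mifflin-St Jeor (male): BMR = 10(40.5) + 6.25(150) − 5(58) + 5 = 405 + 937.5 − 290 + 5 = 1057.5 kcal/day.
TEE = 1057.5 × 1.775 = 1877.0625 kcal/day.
Carbohydrate energy = 65% × 1877.0625 = 1220.0906 kcal.
Carbohydrate = 1220.0906 ÷ 4 kcal/g = 305.0227 g.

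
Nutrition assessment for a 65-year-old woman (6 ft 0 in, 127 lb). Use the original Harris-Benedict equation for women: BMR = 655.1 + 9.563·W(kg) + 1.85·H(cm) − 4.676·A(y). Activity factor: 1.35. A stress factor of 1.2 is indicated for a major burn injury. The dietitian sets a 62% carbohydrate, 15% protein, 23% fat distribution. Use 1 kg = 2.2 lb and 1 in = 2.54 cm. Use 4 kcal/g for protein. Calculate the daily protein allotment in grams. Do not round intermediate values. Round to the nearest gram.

Convert to metric: weight = 127 ÷ 2.2 = 57.7273 kg; height = (6×12 + 0) × 2.54 = 72 × 2.54 = 182.88 cm.
Harris-Benedict: BMR = 655.1 + 9.563(57.7273) + 1.85(182.88) − 4.676(65) = 1241.5339 kcal/day.
TEE = 1241.5339 × 1.35 = 1676.0708 kcal/day.
With stress factor 1.2: 1676.0708 × 1.2 = 2011.2849 kcal/day.
Protein energy = 15% × 2011.2849 = 301.6927 kcal.
Protein = 301.6927 ÷ 4 kcal/g = 75.4232 g.

75 g/day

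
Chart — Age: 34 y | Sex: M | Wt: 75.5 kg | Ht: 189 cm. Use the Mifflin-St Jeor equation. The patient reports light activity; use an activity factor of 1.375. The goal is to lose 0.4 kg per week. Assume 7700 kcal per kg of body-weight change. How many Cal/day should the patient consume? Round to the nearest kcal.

Mifflin-St Jeor (male): BMR = 10(75.5) + 6.25(189) − 5(34) + 5 = 755 + 1181.25 − 170 + 5 = 1771.25 kcal/day.
TEE = 1771.25 × 1.375 = 2435.4688 kcal/day.
Required daily deficit = 0.4 × 7700 ÷ 7 = 440 kcal/day.
Target intake = 2435.4688 − 440 = 1995.4688 kcal/day.

1995 Cal/day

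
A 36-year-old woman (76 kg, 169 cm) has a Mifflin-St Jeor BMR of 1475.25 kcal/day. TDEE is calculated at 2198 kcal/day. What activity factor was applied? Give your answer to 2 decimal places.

Activity factor = TEE ÷ BMR = 2198 ÷ 1475.25 = 1.49.

1.49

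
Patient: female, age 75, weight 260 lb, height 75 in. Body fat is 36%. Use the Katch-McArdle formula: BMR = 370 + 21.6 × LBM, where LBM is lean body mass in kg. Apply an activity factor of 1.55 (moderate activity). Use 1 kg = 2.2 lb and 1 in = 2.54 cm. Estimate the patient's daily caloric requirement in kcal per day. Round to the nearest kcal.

3106 kcal per day

Convert to metric: weight = 260 ÷ 2.2 = 118.1818 kg; height = 75 × 2.54 = 190.5 cm.
LBM = 118.1818 × (1 − 0.36) = 75.6364 kg. Katch-McArdle: BMR = 370 + 21.6 × 75.6364 = 2003.7455 kcal/day.
TEE = BMR × activity factor = 2003.7455 × 1.55 = 3105.8055 kcal/day.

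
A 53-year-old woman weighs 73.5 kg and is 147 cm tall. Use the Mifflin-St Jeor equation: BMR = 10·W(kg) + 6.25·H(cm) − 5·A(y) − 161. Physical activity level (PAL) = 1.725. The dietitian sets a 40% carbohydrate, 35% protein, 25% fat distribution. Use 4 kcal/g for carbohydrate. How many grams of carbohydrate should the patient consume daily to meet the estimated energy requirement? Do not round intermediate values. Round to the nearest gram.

Mifflin-St Jeor (female): BMR = 10(73.5) + 6.25(147) − 5(53) − 161 = 735 + 918.75 − 265 − 161 = 1227.75 kcal/day.
TEE = 1227.75 × 1.725 = 2117.8688 kcal/day.
Carbohydrate energy = 40% × 2117.8688 = 847.1475 kcal.
Carbohydrate = 847.1475 ÷ 4 kcal/g = 211.7869 g.

212 g/day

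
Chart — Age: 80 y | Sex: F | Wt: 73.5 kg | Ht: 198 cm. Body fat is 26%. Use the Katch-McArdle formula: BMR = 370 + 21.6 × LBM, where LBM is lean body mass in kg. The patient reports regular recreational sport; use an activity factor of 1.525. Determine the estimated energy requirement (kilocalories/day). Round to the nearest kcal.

2356 kilocalories/day

LBM = 73.5 × (1 − 0.26) = 54.39 kg. Katch-McArdle: BMR = 370 + 21.6 × 54.39 = 1544.824 kcal/day.
TEE = BMR × activity factor = 1544.824 × 1.525 = 2355.8566 kcal/day.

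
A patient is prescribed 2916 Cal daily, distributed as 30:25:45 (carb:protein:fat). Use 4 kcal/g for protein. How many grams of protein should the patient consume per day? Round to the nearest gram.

Protein energy = 25% × 2916 = 729 kcal.
At 4 kcal/g: 729 ÷ 4 = 182.25 g.

182 g/day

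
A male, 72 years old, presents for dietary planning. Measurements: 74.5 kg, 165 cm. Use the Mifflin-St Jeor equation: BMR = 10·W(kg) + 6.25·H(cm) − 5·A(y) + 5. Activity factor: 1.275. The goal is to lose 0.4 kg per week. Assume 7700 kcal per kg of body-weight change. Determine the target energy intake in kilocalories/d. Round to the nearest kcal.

1372 kilocalories/d

Mifflin-St Jeor (male): BMR = 10(74.5) + 6.25(165) − 5(72) + 5 = 745 + 1031.25 − 360 + 5 = 1421.25 kcal/day.
TEE = 1421.25 × 1.275 = 1812.0938 kcal/day.
Required daily deficit = 0.4 × 7700 ÷ 7 = 440 kcal/day.
Target intake = 1812.0938 − 440 = 1372.0938 kcal/day.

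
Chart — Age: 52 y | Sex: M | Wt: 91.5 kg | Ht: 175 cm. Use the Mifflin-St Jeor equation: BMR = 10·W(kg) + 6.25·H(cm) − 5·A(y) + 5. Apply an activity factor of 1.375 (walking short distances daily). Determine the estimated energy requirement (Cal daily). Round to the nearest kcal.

2411 Cal daily

Mifflin-St Jeor (male): BMR = 10(91.5) + 6.25(175) − 5(52) + 5 = 915 + 1093.75 − 260 + 5 = 1753.75 kcal/day.
TEE = BMR × activity factor = 1753.75 × 1.375 = 2411.4063 kcal/day.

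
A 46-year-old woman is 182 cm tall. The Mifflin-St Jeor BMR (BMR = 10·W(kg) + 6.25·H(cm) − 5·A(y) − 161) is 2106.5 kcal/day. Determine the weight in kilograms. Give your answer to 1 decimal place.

2106.5 = 10·W + 6.25(182) − 5(46) − 161
10·W = 2106.5 − 746.5 = 1360, so W = 136 kg.

136.0 kg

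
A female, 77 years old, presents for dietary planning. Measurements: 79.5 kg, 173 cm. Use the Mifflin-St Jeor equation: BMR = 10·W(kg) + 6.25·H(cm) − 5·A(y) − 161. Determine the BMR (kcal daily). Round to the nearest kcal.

1330 kcal daily

Mifflin-St Jeor (female): BMR = 10(79.5) + 6.25(173) − 5(77) − 161 = 795 + 1081.25 − 385 − 161 = 1330.25 kcal/day.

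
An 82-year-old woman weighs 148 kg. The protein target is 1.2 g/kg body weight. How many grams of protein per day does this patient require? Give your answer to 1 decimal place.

177.6 g/day

Protein = 1.2 g/kg × 148 kg = 177.6 g/day.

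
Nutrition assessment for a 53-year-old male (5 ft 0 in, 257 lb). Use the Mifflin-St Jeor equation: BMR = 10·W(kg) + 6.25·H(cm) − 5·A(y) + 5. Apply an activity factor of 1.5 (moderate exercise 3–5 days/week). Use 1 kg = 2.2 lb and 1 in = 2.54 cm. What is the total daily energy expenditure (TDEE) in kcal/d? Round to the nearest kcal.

Convert to metric: weight = 257 ÷ 2.2 = 116.8182 kg; height = (5×12 + 0) × 2.54 = 60 × 2.54 = 152.4 cm.
Mifflin-St Jeor (male): BMR = 10(116.8182) + 6.25(152.4) − 5(53) + 5 = 1168.1818 + 952.5 − 265 + 5 = 1860.6818 kcal/day.
TEE = BMR × activity factor = 1860.6818 × 1.5 = 2791.0227 kcal/day.

2791 kcal/d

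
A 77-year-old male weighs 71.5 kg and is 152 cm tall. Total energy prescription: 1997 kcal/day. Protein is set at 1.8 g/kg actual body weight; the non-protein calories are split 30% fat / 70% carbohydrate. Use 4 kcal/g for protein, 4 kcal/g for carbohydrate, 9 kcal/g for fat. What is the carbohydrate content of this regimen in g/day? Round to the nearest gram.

Protein = 1.8 × 71.5 = 128.7 g → 128.7 × 4 = 514.8 kcal.
Non-protein calories = 1997 − 514.8 = 1482.2 kcal.
Fat: 30% × 1482.2 = 444.66 kcal; carbohydrate: 1037.54 kcal.
Carbohydrate: 1037.54 kcal ÷ 4 kcal/g = 259.385 g.

259 g/day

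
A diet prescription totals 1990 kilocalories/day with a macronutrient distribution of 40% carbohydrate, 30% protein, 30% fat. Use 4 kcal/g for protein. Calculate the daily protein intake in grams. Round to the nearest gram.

149 g/day

Protein energy = 30% × 1990 = 597 kcal.
At 4 kcal/g: 597 ÷ 4 = 149.25 g.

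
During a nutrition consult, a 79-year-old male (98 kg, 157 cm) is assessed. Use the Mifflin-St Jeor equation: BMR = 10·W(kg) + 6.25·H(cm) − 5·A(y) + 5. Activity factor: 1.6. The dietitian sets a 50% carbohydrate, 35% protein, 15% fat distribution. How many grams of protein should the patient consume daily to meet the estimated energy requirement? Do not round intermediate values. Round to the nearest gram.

220 g/day

Mifflin-St Jeor (male): BMR = 10(98) + 6.25(157) − 5(79) + 5 = 980 + 981.25 − 395 + 5 = 1571.25 kcal/day.
TEE = 1571.25 × 1.6 = 2514 kcal/day.
Protein energy = 35% × 2514 = 879.9 kcal.
Protein = 879.9 ÷ 4 kcal/g = 219.975 g.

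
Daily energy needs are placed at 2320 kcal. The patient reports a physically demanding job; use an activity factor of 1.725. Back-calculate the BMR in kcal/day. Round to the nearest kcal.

BMR = TEE ÷ activity factor = 2320 ÷ 1.725 = 1344.9275 kcal/day.

1345 kcal/day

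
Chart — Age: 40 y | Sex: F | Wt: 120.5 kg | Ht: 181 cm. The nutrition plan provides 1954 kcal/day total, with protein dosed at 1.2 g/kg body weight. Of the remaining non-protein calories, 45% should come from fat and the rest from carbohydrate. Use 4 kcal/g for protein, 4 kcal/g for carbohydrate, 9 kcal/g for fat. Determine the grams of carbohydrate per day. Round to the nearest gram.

Protein = 1.2 × 120.5 = 144.6 g → 144.6 × 4 = 578.4 kcal.
Non-protein calories = 1954 − 578.4 = 1375.6 kcal.
Fat: 45% × 1375.6 = 619.02 kcal; carbohydrate: 756.58 kcal.
Carbohydrate: 756.58 kcal ÷ 4 kcal/g = 189.145 g.

189 g/day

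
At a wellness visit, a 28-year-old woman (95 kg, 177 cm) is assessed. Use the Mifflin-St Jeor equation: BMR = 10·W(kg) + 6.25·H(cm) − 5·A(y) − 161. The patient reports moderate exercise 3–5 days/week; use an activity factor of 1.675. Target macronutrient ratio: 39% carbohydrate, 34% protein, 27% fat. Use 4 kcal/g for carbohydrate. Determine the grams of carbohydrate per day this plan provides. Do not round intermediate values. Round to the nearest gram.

Mifflin-St Jeor (female): BMR = 10(95) + 6.25(177) − 5(28) − 161 = 950 + 1106.25 − 140 − 161 = 1755.25 kcal/day.
TEE = 1755.25 × 1.675 = 2940.0438 kcal/day.
Carbohydrate energy = 39% × 2940.0438 = 1146.6171 kcal.
Carbohydrate = 1146.6171 ÷ 4 kcal/g = 286.6543 g.

287 g/day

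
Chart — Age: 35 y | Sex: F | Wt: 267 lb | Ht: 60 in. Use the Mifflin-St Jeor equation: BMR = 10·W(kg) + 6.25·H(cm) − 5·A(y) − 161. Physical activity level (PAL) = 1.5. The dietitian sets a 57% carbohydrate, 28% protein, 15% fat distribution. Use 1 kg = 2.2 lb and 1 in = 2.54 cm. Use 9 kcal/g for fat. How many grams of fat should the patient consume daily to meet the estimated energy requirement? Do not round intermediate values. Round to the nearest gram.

46 g/day

Convert to metric: weight = 267 ÷ 2.2 = 121.3636 kg; height = 60 × 2.54 = 152.4 cm.
Mifflin-St Jeor (female): BMR = 10(121.3636) + 6.25(152.4) − 5(35) − 161 = 1213.6364 + 952.5 − 175 − 161 = 1830.1364 kcal/day.
TEE = 1830.1364 × 1.5 = 2745.2045 kcal/day.
Fat energy = 15% × 2745.2045 = 411.7807 kcal.
Fat = 411.7807 ÷ 9 kcal/g = 45.7534 g.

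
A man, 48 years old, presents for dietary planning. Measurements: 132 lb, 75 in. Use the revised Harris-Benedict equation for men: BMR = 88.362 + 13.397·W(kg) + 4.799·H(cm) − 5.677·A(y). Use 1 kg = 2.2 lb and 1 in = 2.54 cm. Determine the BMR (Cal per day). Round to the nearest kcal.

1534 Cal per day

Convert to metric: weight = 132 ÷ 2.2 = 60 kg; height = 75 × 2.54 = 190.5 cm.
Harris-Benedict: BMR = 88.362 + 13.397(60) + 4.799(190.5) − 5.677(48) = 1533.8955 kcal/day.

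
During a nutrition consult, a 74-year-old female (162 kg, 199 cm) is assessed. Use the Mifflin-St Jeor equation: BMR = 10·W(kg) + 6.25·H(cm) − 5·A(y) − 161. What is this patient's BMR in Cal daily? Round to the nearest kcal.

2333 Cal daily

Mifflin-St Jeor (female): BMR = 10(162) + 6.25(199) − 5(74) − 161 = 1620 + 1243.75 − 370 − 161 = 2332.75 kcal/day.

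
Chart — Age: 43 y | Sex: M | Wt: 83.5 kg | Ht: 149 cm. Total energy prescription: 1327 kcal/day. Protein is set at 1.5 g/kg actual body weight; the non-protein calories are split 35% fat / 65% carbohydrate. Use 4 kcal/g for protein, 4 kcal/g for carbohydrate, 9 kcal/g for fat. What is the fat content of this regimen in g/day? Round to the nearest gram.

32 g/day

Protein = 1.5 × 83.5 = 125.25 g → 125.25 × 4 = 501 kcal.
Non-protein calories = 1327 − 501 = 826 kcal.
Fat: 35% × 826 = 289.1 kcal; carbohydrate: 536.9 kcal.
Fat: 289.1 kcal ÷ 9 kcal/g = 32.1222 g.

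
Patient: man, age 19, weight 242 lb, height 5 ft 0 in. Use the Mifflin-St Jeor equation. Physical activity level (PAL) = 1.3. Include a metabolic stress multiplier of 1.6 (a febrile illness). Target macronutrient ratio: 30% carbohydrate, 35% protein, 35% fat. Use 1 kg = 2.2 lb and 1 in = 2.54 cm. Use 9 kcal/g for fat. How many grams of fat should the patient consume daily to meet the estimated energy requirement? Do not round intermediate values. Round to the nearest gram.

Convert to metric: weight = 242 ÷ 2.2 = 110 kg; height = (5×12 + 0) × 2.54 = 60 × 2.54 = 152.4 cm.
Mifflin-St Jeor (male): BMR = 10(110) + 6.25(152.4) − 5(19) + 5 = 1100 + 952.5 − 95 + 5 = 1962.5 kcal/day.
TEE = 1962.5 × 1.3 = 2551.25 kcal/day.
With stress factor 1.6: 2551.25 × 1.6 = 4082 kcal/day.
Fat energy = 35% × 4082 = 1428.7 kcal.
Fat = 1428.7 ÷ 9 kcal/g = 158.7444 g.

159 g/day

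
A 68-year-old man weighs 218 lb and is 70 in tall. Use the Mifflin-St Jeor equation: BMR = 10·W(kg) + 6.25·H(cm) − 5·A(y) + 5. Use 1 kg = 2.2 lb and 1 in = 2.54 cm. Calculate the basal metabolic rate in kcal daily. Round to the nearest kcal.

Convert to metric: weight = 218 ÷ 2.2 = 99.0909 kg; height = 70 × 2.54 = 177.8 cm.
Mifflin-St Jeor (male): BMR = 10(99.0909) + 6.25(177.8) − 5(68) + 5 = 990.9091 + 1111.25 − 340 + 5 = 1767.1591 kcal/day.

1767 kcal daily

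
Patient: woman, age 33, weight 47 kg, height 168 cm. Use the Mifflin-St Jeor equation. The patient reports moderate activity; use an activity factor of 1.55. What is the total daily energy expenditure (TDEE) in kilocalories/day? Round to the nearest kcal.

1851 kilocalories/day

Mifflin-St Jeor (female): BMR = 10(47) + 6.25(168) − 5(33) − 161 = 470 + 1050 − 165 − 161 = 1194 kcal/day.
TEE = BMR × activity factor = 1194 × 1.55 = 1850.7 kcal/day.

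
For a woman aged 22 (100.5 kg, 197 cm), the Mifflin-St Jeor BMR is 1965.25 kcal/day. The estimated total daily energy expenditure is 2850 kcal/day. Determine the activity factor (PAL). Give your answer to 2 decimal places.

Activity factor = TEE ÷ BMR = 2850 ÷ 1965.25 = 1.45.

1.45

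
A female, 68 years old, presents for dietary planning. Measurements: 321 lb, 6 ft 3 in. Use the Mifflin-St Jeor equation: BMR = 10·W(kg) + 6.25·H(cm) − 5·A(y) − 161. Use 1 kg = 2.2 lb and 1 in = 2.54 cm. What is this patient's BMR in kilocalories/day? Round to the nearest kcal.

2149 kilocalories/day

Convert to metric: weight = 321 ÷ 2.2 = 145.9091 kg; height = (6×12 + 3) × 2.54 = 75 × 2.54 = 190.5 cm.
Mifflin-St Jeor (female): BMR = 10(145.9091) + 6.25(190.5) − 5(68) − 161 = 1459.0909 + 1190.625 − 340 − 161 = 2148.7159 kcal/day.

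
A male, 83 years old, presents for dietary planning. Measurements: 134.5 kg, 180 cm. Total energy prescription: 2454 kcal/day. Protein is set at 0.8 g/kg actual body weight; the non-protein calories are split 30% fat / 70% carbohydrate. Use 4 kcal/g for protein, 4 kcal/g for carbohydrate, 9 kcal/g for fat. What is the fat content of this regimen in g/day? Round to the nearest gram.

Protein = 0.8 × 134.5 = 107.6 g → 107.6 × 4 = 430.4 kcal.
Non-protein calories = 2454 − 430.4 = 2023.6 kcal.
Fat: 30% × 2023.6 = 607.08 kcal; carbohydrate: 1416.52 kcal.
Fat: 607.08 kcal ÷ 9 kcal/g = 67.4533 g.

67 g/day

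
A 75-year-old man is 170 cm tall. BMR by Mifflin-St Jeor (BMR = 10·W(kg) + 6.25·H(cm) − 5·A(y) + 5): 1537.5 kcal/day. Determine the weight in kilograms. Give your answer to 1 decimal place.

1537.5 = 10·W + 6.25(170) − 5(75) + 5
10·W = 1537.5 − 692.5 = 845, so W = 84.5 kg.

84.5 kg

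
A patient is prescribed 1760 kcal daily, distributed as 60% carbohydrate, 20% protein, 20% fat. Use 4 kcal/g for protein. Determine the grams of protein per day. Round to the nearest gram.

88 g/day

Protein energy = 20% × 1760 = 352 kcal.
At 4 kcal/g: 352 ÷ 4 = 88 g.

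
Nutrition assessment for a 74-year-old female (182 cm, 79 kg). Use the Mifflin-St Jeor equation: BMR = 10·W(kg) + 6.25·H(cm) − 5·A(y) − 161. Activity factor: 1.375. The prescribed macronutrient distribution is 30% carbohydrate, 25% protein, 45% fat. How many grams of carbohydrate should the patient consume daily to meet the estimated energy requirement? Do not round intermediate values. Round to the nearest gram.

Mifflin-St Jeor (female): BMR = 10(79) + 6.25(182) − 5(74) − 161 = 790 + 1137.5 − 370 − 161 = 1396.5 kcal/day.
TEE = 1396.5 × 1.375 = 1920.1875 kcal/day.
Carbohydrate energy = 30% × 1920.1875 = 576.0563 kcal.
Carbohydrate = 576.0563 ÷ 4 kcal/g = 144.0141 g.

144 g/day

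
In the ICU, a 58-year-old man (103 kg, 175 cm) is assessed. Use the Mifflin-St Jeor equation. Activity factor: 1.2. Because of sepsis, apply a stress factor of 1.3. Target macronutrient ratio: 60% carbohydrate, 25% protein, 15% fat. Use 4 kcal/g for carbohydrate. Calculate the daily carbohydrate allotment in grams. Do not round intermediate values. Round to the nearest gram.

Mifflin-St Jeor (male): BMR = 10(103) + 6.25(175) − 5(58) + 5 = 1030 + 1093.75 − 290 + 5 = 1838.75 kcal/day.
TEE = 1838.75 × 1.2 = 2206.5 kcal/day.
With stress factor 1.3: 2206.5 × 1.3 = 2868.45 kcal/day.
Carbohydrate energy = 60% × 2868.45 = 1721.07 kcal.
Carbohydrate = 1721.07 ÷ 4 kcal/g = 430.2675 g.

430 g/day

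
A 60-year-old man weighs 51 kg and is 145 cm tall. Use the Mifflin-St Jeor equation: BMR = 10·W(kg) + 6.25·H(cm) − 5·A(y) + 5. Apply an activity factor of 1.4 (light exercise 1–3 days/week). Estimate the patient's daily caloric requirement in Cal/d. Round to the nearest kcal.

1570 Cal/d

Mifflin-St Jeor (male): BMR = 10(51) + 6.25(145) − 5(60) + 5 = 510 + 906.25 − 300 + 5 = 1121.25 kcal/day.
TEE = BMR × activity factor = 1121.25 × 1.4 = 1569.75 kcal/day.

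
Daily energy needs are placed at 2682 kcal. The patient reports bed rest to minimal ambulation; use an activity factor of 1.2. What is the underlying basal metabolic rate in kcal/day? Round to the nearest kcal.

BMR = TEE ÷ activity factor = 2682 ÷ 1.2 = 2235 kcal/day.

2235 kcal/day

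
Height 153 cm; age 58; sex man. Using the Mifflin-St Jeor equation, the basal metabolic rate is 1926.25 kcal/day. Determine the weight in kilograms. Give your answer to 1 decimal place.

125.5 kg

1926.25 = 10·W + 6.25(153) − 5(58) + 5
10·W = 1926.25 − 671.25 = 1255, so W = 125.5 kg.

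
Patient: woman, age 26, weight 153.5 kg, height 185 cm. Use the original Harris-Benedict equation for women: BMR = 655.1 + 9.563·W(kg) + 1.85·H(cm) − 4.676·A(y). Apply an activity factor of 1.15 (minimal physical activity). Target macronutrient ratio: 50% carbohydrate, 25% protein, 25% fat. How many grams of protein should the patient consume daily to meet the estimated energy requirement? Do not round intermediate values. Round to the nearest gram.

168 g/day

Harris-Benedict: BMR = 655.1 + 9.563(153.5) + 1.85(185) − 4.676(26) = 2343.6945 kcal/day.
TEE = 2343.6945 × 1.15 = 2695.2487 kcal/day.
Protein energy = 25% × 2695.2487 = 673.8122 kcal.
Protein = 673.8122 ÷ 4 kcal/g = 168.453 g.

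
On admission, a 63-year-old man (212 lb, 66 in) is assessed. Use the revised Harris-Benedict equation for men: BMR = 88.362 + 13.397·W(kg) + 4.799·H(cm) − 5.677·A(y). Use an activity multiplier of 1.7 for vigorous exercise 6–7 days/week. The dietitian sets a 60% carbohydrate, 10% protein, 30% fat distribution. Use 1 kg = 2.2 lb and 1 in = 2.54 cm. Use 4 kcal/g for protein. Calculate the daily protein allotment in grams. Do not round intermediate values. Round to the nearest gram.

78 g/day

Convert to metric: weight = 212 ÷ 2.2 = 96.3636 kg; height = 66 × 2.54 = 167.64 cm.
Harris-Benedict: BMR = 88.362 + 13.397(96.3636) + 4.799(167.64) − 5.677(63) = 1826.199 kcal/day.
TEE = 1826.199 × 1.7 = 3104.5383 kcal/day.
Protein energy = 10% × 3104.5383 = 310.4538 kcal.
Protein = 310.4538 ÷ 4 kcal/g = 77.6135 g.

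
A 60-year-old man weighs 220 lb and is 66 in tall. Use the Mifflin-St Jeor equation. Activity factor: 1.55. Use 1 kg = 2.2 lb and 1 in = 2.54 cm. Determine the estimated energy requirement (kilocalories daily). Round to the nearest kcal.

2717 kilocalories daily

Convert to metric: weight = 220 ÷ 2.2 = 100 kg; height = 66 × 2.54 = 167.64 cm.
Mifflin-St Jeor (male): BMR = 10(100) + 6.25(167.64) − 5(60) + 5 = 1000 + 1047.75 − 300 + 5 = 1752.75 kcal/day.
TEE = BMR × activity factor = 1752.75 × 1.55 = 2716.7625 kcal/day.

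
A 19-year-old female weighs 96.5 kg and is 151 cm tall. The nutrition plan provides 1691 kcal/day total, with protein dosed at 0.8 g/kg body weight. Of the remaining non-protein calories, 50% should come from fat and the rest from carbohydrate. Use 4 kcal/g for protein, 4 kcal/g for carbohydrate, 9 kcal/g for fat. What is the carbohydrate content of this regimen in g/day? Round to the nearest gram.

Protein = 0.8 × 96.5 = 77.2 g → 77.2 × 4 = 308.8 kcal.
Non-protein calories = 1691 − 308.8 = 1382.2 kcal.
Fat: 50% × 1382.2 = 691.1 kcal; carbohydrate: 691.1 kcal.
Carbohydrate: 691.1 kcal ÷ 4 kcal/g = 172.775 g.

173 g/day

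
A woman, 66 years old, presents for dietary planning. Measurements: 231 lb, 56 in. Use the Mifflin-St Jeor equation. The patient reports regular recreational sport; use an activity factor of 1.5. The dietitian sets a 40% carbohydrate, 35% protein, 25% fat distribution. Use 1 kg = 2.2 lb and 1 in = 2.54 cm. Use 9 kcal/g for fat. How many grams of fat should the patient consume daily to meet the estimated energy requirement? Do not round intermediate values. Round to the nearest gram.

60 g/day

Convert to metric: weight = 231 ÷ 2.2 = 105 kg; height = 56 × 2.54 = 142.24 cm.
Mifflin-St Jeor (female): BMR = 10(105) + 6.25(142.24) − 5(66) − 161 = 1050 + 889 − 330 − 161 = 1448 kcal/day.
TEE = 1448 × 1.5 = 2172 kcal/day.
Fat energy = 25% × 2172 = 543 kcal.
Fat = 543 ÷ 9 kcal/g = 60.3333 g.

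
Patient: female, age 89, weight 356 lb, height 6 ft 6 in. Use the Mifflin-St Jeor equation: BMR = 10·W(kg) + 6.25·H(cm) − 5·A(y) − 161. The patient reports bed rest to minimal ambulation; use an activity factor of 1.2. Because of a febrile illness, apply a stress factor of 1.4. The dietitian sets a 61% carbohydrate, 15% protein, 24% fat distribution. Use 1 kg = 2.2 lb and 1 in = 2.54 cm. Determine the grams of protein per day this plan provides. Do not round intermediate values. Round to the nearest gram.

Convert to metric: weight = 356 ÷ 2.2 = 161.8182 kg; height = (6×12 + 6) × 2.54 = 78 × 2.54 = 198.12 cm.
Mifflin-St Jeor (female): BMR = 10(161.8182) + 6.25(198.12) − 5(89) − 161 = 1618.1818 + 1238.25 − 445 − 161 = 2250.4318 kcal/day.
TEE = 2250.4318 × 1.2 = 2700.5182 kcal/day.
With stress factor 1.4: 2700.5182 × 1.4 = 3780.7255 kcal/day.
Protein energy = 15% × 3780.7255 = 567.1088 kcal.
Protein = 567.1088 ÷ 4 kcal/g = 141.7772 g.

142 g/day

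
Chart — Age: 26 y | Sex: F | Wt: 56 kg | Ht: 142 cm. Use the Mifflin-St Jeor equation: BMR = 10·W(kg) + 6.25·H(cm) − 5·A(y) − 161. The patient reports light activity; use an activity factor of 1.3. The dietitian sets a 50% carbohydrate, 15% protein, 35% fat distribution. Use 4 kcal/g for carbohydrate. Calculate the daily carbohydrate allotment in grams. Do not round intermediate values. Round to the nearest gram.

Mifflin-St Jeor (female): BMR = 10(56) + 6.25(142) − 5(26) − 161 = 560 + 887.5 − 130 − 161 = 1156.5 kcal/day.
TEE = 1156.5 × 1.3 = 1503.45 kcal/day.
Carbohydrate energy = 50% × 1503.45 = 751.725 kcal.
Carbohydrate = 751.725 ÷ 4 kcal/g = 187.9313 g.

188 g/day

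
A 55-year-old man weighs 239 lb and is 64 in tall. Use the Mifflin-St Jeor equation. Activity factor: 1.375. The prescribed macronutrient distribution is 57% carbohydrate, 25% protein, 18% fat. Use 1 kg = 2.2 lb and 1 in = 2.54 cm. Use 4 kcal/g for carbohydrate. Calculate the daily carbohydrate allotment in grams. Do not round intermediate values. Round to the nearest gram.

359 g/day

Convert to metric: weight = 239 ÷ 2.2 = 108.6364 kg; height = 64 × 2.54 = 162.56 cm.
Mifflin-St Jeor (male): BMR = 10(108.6364) + 6.25(162.56) − 5(55) + 5 = 1086.3636 + 1016 − 275 + 5 = 1832.3636 kcal/day.
TEE = 1832.3636 × 1.375 = 2519.5 kcal/day.
Carbohydrate energy = 57% × 2519.5 = 1436.115 kcal.
Carbohydrate = 1436.115 ÷ 4 kcal/g = 359.0288 g.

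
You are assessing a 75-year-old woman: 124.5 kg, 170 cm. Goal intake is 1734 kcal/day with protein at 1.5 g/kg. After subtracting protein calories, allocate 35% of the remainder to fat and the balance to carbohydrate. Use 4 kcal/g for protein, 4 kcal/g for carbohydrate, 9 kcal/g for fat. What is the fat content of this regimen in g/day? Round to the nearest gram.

Protein = 1.5 × 124.5 = 186.75 g → 186.75 × 4 = 747 kcal.
Non-protein calories = 1734 − 747 = 987 kcal.
Fat: 35% × 987 = 345.45 kcal; carbohydrate: 641.55 kcal.
Fat: 345.45 kcal ÷ 9 kcal/g = 38.3833 g.

38 g/day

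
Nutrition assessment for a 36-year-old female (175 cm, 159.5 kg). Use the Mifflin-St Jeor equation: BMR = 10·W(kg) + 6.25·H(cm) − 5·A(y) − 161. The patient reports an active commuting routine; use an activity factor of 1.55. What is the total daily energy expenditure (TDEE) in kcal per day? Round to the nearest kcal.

Mifflin-St Jeor (female): BMR = 10(159.5) + 6.25(175) − 5(36) − 161 = 1595 + 1093.75 − 180 − 161 = 2347.75 kcal/day.
TEE = BMR × activity factor = 2347.75 × 1.55 = 3639.0125 kcal/day.

3639 kcal per day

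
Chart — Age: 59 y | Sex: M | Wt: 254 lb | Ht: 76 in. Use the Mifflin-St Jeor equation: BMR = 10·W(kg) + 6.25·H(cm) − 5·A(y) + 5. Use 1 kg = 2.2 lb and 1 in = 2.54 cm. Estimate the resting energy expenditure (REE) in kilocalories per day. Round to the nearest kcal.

2071 kilocalories per day

Convert to metric: weight = 254 ÷ 2.2 = 115.4545 kg; height = 76 × 2.54 = 193.04 cm.
Mifflin-St Jeor (male): BMR = 10(115.4545) + 6.25(193.04) − 5(59) + 5 = 1154.5455 + 1206.5 − 295 + 5 = 2071.0455 kcal/day.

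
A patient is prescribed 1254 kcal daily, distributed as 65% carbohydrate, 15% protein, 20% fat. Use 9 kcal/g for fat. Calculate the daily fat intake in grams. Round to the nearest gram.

Fat energy = 20% × 1254 = 250.8 kcal.
At 9 kcal/g: 250.8 ÷ 9 = 27.8667 g.

28 g/day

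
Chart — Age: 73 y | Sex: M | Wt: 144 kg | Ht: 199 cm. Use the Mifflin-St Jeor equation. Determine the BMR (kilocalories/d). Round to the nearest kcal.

Mifflin-St Jeor (male): BMR = 10(144) + 6.25(199) − 5(73) + 5 = 1440 + 1243.75 − 365 + 5 = 2323.75 kcal/day.

2324 kilocalories/d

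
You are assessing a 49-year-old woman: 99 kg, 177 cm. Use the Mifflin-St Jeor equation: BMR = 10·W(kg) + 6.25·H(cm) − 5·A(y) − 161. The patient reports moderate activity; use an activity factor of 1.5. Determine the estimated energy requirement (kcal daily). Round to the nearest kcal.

2535 kcal daily

Mifflin-St Jeor (female): BMR = 10(99) + 6.25(177) − 5(49) − 161 = 990 + 1106.25 − 245 − 161 = 1690.25 kcal/day.
TEE = BMR × activity factor = 1690.25 × 1.5 = 2535.375 kcal/day.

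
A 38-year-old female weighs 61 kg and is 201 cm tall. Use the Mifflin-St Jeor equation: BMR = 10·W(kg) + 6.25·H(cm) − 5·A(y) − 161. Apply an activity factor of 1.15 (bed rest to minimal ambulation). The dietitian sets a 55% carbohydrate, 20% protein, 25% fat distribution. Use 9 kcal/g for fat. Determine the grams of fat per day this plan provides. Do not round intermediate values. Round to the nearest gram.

Mifflin-St Jeor (female): BMR = 10(61) + 6.25(201) − 5(38) − 161 = 610 + 1256.25 − 190 − 161 = 1515.25 kcal/day.
TEE = 1515.25 × 1.15 = 1742.5375 kcal/day.
Fat energy = 25% × 1742.5375 = 435.6344 kcal.
Fat = 435.6344 ÷ 9 kcal/g = 48.4038 g.

48 g/day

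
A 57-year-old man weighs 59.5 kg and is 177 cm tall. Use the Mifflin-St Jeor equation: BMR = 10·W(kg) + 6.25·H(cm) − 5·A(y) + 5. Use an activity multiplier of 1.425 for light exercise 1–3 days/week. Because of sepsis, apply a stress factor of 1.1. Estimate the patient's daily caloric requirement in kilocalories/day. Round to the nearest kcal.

Mifflin-St Jeor (male): BMR = 10(59.5) + 6.25(177) − 5(57) + 5 = 595 + 1106.25 − 285 + 5 = 1421.25 kcal/day.
TEE = BMR × activity factor = 1421.25 × 1.425 = 2025.2813 kcal/day.
Apply stress factor: 2025.2813 × 1.1 = 2227.8094 kcal/day.

2228 kilocalories/day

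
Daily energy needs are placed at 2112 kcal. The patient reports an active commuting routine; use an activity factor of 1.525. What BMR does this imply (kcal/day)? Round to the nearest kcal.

1385 kcal/day

BMR = TEE ÷ activity factor = 2112 ÷ 1.525 = 1384.918 kcal/day.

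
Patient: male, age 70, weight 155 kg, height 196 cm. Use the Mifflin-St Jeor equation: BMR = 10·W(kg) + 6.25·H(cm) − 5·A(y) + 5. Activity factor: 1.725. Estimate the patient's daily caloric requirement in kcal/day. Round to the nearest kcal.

Mifflin-St Jeor (male): BMR = 10(155) + 6.25(196) − 5(70) + 5 = 1550 + 1225 − 350 + 5 = 2430 kcal/day.
TEE = BMR × activity factor = 2430 × 1.725 = 4191.75 kcal/day.

4192 kcal/day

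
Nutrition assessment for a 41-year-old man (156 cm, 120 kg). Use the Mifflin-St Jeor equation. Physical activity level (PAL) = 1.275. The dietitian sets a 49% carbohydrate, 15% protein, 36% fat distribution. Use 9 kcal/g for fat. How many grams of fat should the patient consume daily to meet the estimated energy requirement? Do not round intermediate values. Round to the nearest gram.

101 g/day

Mifflin-St Jeor (male): BMR = 10(120) + 6.25(156) − 5(41) + 5 = 1200 + 975 − 205 + 5 = 1975 kcal/day.
TEE = 1975 × 1.275 = 2518.125 kcal/day.
Fat energy = 36% × 2518.125 = 906.525 kcal.
Fat = 906.525 ÷ 9 kcal/g = 100.725 g.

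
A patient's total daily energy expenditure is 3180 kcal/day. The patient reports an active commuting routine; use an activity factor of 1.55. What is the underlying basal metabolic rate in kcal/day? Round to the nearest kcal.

2052 kcal/day

BMR = TEE ÷ activity factor = 3180 ÷ 1.55 = 2051.6129 kcal/day.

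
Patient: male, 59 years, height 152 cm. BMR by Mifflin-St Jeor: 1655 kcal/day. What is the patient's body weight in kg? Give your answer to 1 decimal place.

1655 = 10·W + 6.25(152) − 5(59) + 5
10·W = 1655 − 660 = 995, so W = 99.5 kg.

99.5 kg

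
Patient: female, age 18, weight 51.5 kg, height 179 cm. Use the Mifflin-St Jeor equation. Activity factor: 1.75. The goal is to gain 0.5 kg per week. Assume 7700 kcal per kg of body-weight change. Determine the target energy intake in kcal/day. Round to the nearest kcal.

2970 kcal/day

Mifflin-St Jeor (female): BMR = 10(51.5) + 6.25(179) − 5(18) − 161 = 515 + 1118.75 − 90 − 161 = 1382.75 kcal/day.
TEE = 1382.75 × 1.75 = 2419.8125 kcal/day.
Required daily surplus = 0.5 × 7700 ÷ 7 = 550 kcal/day.
Target intake = 2419.8125 + 550 = 2969.8125 kcal/day.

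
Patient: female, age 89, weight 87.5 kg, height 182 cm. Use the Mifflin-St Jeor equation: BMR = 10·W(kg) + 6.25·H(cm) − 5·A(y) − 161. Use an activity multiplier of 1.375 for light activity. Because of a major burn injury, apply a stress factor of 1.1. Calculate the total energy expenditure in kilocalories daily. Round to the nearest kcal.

2127 kilocalories daily

Mifflin-St Jeor (female): BMR = 10(87.5) + 6.25(182) − 5(89) − 161 = 875 + 1137.5 − 445 − 161 = 1406.5 kcal/day.
TEE = BMR × activity factor = 1406.5 × 1.375 = 1933.9375 kcal/day.
Apply stress factor: 1933.9375 × 1.1 = 2127.3313 kcal/day.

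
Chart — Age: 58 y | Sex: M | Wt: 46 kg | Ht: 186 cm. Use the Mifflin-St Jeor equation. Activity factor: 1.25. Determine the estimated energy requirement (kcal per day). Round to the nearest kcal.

1672 kcal per day

Mifflin-St Jeor (male): BMR = 10(46) + 6.25(186) − 5(58) + 5 = 460 + 1162.5 − 290 + 5 = 1337.5 kcal/day.
TEE = BMR × activity factor = 1337.5 × 1.25 = 1671.875 kcal/day.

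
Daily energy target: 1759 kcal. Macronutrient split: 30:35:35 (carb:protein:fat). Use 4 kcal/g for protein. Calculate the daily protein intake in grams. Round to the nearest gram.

154 g/day

Protein energy = 35% × 1759 = 615.65 kcal.
At 4 kcal/g: 615.65 ÷ 4 = 153.9125 g.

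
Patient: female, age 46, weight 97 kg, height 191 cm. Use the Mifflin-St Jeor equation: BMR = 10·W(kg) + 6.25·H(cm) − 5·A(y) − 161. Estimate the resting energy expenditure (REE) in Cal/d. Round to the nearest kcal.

1773 Cal/d

Mifflin-St Jeor (female): BMR = 10(97) + 6.25(191) − 5(46) − 161 = 970 + 1193.75 − 230 − 161 = 1772.75 kcal/day.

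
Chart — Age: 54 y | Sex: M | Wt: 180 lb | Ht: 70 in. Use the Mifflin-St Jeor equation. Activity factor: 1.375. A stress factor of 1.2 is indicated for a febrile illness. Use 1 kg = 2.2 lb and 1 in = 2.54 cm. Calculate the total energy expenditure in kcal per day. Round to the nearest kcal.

2746 kcal per day

Convert to metric: weight = 180 ÷ 2.2 = 81.8182 kg; height = 70 × 2.54 = 177.8 cm.
Mifflin-St Jeor (male): BMR = 10(81.8182) + 6.25(177.8) − 5(54) + 5 = 818.1818 + 1111.25 − 270 + 5 = 1664.4318 kcal/day.
TEE = BMR × activity factor = 1664.4318 × 1.375 = 2288.5938 kcal/day.
Apply stress factor: 2288.5938 × 1.2 = 2746.3125 kcal/day.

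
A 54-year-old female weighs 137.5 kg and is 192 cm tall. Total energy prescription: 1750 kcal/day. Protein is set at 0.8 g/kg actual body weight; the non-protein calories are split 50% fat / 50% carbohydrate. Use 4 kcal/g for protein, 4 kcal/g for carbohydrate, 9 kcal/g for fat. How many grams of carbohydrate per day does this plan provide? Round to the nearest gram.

164 g/day

Protein = 0.8 × 137.5 = 110 g → 110 × 4 = 440 kcal.
Non-protein calories = 1750 − 440 = 1310 kcal.
Fat: 50% × 1310 = 655 kcal; carbohydrate: 655 kcal.
Carbohydrate: 655 kcal ÷ 4 kcal/g = 163.75 g.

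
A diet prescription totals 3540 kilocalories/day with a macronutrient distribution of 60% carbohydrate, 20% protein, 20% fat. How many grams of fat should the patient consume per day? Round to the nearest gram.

Fat energy = 20% × 3540 = 708 kcal.
At 9 kcal/g: 708 ÷ 9 = 78.6667 g.

79 g/day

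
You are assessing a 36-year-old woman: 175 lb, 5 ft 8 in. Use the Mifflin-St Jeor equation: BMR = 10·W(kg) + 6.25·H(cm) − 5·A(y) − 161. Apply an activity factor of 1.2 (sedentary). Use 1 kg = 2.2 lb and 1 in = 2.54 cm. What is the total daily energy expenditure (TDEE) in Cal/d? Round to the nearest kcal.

Convert to metric: weight = 175 ÷ 2.2 = 79.5455 kg; height = (5×12 + 8) × 2.54 = 68 × 2.54 = 172.72 cm.
Mifflin-St Jeor (female): BMR = 10(79.5455) + 6.25(172.72) − 5(36) − 161 = 795.4545 + 1079.5 − 180 − 161 = 1533.9545 kcal/day.
TEE = BMR × activity factor = 1533.9545 × 1.2 = 1840.7455 kcal/day.

1841 Cal/d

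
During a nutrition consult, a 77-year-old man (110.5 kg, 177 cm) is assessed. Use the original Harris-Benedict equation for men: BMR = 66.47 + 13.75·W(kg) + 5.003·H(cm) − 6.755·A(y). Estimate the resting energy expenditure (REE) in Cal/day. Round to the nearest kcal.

1951 Cal/day

Harris-Benedict: BMR = 66.47 + 13.75(110.5) + 5.003(177) − 6.755(77) = 1951.241 kcal/day.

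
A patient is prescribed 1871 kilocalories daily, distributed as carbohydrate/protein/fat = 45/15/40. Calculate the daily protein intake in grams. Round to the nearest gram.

70 g/day

Protein energy = 15% × 1871 = 280.65 kcal.
At 4 kcal/g: 280.65 ÷ 4 = 70.1625 g.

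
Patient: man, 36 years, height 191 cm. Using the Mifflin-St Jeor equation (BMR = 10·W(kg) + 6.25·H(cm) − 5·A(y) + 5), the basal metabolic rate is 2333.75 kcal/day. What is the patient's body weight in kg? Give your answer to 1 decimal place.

2333.75 = 10·W + 6.25(191) − 5(36) + 5
10·W = 2333.75 − 1018.75 = 1315, so W = 131.5 kg.

131.5 kg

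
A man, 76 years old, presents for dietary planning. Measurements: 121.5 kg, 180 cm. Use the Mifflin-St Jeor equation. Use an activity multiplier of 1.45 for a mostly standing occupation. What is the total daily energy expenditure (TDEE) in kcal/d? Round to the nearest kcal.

2849 kcal/d

Mifflin-St Jeor (male): BMR = 10(121.5) + 6.25(180) − 5(76) + 5 = 1215 + 1125 − 380 + 5 = 1965 kcal/day.
TEE = BMR × activity factor = 1965 × 1.45 = 2849.25 kcal/day.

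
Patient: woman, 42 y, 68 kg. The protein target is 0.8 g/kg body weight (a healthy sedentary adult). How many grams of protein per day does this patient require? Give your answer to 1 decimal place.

Protein = 0.8 g/kg × 68 kg = 54.4 g/day.

54.4 g/day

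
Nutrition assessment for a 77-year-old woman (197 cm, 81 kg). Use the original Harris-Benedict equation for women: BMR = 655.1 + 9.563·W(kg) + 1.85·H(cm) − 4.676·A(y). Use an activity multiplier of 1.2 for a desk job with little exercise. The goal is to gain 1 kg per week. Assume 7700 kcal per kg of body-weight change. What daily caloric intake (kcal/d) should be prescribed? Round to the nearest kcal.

2821 kcal/d

Harris-Benedict: BMR = 655.1 + 9.563(81) + 1.85(197) − 4.676(77) = 1434.101 kcal/day.
TEE = 1434.101 × 1.2 = 1720.9212 kcal/day.
Required daily surplus = 1 × 7700 ÷ 7 = 1100 kcal/day.
Target intake = 1720.9212 + 1100 = 2820.9212 kcal/day.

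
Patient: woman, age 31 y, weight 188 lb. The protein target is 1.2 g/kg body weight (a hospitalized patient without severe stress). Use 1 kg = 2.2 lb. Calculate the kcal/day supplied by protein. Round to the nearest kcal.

410 kcal/day

Weight in kg = 188 ÷ 2.2 = 85.4545 kg.
Protein = 1.2 g/kg × 85.4545 kg = 102.5455 g/day.
Protein energy = 102.5455 g × 4 kcal/g = 410.1818 kcal/day.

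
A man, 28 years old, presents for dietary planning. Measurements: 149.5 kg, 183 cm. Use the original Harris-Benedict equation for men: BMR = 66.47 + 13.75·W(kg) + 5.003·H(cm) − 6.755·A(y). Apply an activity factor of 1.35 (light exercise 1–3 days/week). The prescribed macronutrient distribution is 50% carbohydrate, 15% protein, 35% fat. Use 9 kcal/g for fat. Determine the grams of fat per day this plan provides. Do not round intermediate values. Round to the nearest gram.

150 g/day

Harris-Benedict: BMR = 66.47 + 13.75(149.5) + 5.003(183) − 6.755(28) = 2848.504 kcal/day.
TEE = 2848.504 × 1.35 = 3845.4804 kcal/day.
Fat energy = 35% × 3845.4804 = 1345.9181 kcal.
Fat = 1345.9181 ÷ 9 kcal/g = 149.5465 g.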